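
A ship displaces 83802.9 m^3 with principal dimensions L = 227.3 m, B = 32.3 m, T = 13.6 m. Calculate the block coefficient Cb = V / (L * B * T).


Formula: Cb = V / (L * B * T)
Step 1 — L * B * T = 227.3 * 32.3 * 13.6 = 99848.344 m^3
Step 2 — Cb = 83802.9 / 99848.344 ≈ 0.83930 (5 s.f.)

0.83930


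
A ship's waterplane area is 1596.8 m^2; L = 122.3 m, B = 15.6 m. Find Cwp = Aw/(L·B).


Formula: Cwp = Aw / (L * B)
Step 1 — L * B = 122.3 * 15.6 = 1907.88 m^2
Step 2 — Cwp = 1596.8 / 1907.88 ≈ 0.83695 (5 s.f.)

0.83695


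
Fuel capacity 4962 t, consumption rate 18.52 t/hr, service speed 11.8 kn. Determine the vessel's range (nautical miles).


Formula: endurance = fuel / rate; range = endurance * speed
Step 1 — endurance = 4962 / 18.52 = 267.9266 hours
Step 2 — range = 267.9266 * 11.8 ≈ 3161.5 nautical miles (5 s.f.)

3161.5 NM


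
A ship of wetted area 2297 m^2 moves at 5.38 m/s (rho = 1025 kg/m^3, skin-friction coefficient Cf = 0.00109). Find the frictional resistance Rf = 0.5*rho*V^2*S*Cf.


Formula: Rf = 0.5 * rho * V^2 * S * Cf
Step 1 — V^2 = 5.38^2 = 28.9444
Step 2 — 0.5 * rho * V^2 = 0.5 * 1025 * 28.9444 = 14834.005
Step 3 — Rf = 14834.005 * 2297 * 0.00109 ≈ 37140 N (5 s.f.)

37140 N


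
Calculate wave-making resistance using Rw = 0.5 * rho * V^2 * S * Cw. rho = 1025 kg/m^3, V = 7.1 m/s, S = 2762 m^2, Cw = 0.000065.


Formula: Rw = 0.5 * rho * V^2 * S * Cw
Step 1 — V^2 = 7.1^2 = 50.41
Step 2 — 0.5 * rho * V^2 = 0.5 * 1025 * 50.41 = 25835.125
Step 3 — Rw = 25835.125 * 2762 * 0.000065 ≈ 4638.2 N (5 s.f.)

4638.2 N


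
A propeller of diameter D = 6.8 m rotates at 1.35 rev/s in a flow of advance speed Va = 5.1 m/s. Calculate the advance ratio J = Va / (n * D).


Formula: J = Va / (n * D)
Step 1 — n * D = 1.35 * 6.8 = 9.18
Step 2 — J = 5.1 / 9.18 ≈ 0.55556 (5 s.f.)

0.55556


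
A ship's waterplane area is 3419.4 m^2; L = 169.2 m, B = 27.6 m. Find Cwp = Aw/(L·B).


Formula: Cwp = Aw / (L * B)
Step 1 — L * B = 169.2 * 27.6 = 4669.92 m^2
Step 2 — Cwp = 3419.4 / 4669.92 ≈ 0.73222 (5 s.f.)

0.73222


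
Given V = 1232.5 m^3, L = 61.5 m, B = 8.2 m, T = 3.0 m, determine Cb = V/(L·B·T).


Formula: Cb = V / (L * B * T)
Step 1 — L * B * T = 61.5 * 8.2 * 3.0 = 1512.9 m^3
Step 2 — Cb = 1232.5 / 1512.9 ≈ 0.81466 (5 s.f.)

0.81466


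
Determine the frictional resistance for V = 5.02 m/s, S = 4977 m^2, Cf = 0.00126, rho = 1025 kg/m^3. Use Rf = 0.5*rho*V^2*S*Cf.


Formula: Rf = 0.5 * rho * V^2 * S * Cf
Step 1 — V^2 = 5.02^2 = 25.2004
Step 2 — 0.5 * rho * V^2 = 0.5 * 1025 * 25.2004 = 12915.205
Step 3 — Rf = 12915.205 * 4977 * 0.00126 ≈ 80992 N (5 s.f.)

80992 N


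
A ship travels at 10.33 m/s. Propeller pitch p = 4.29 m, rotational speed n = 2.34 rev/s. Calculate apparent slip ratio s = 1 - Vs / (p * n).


Formula: s = 1 - Vs / (p * n)
Step 1 — p * n = 4.29 * 2.34 = 10.0386
Step 2 — Vs / (p*n) = 10.33 / 10.0386 = 1.029028 (6 d.p.)
Step 3 — s = 1 - 1.029028 = -0.029028

-0.029028


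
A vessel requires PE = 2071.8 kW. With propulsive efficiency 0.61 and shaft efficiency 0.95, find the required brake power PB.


Formula: PB = PE / (eta_D * eta_S)
Step 1 — combined efficiency = eta_D * eta_S = 0.61 * 0.95 = 0.5795
Step 2 — PB = 2071.8 / 0.5795 ≈ 3575.2 kW (5 s.f.)

3575.2 kW


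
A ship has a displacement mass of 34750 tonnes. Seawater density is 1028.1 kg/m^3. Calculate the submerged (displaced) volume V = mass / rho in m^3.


Formula: V = mass / rho
Step 1 — convert tonnes to kg: 34750 t * 1000 = 34750000 kg
Step 2 — V = 34750000 / 1028.1 ≈ 33800 m^3 (5 s.f.)

33800 m^3


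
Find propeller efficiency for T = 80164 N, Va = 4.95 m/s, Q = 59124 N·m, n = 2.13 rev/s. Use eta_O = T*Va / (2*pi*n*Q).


Formula: eta = T * Va / (2 * pi * n * Q)
Step 1 — numerator = T * Va = 80164 * 4.95 = 396811.8
Step 2 — 2 * pi * n = 2 * pi * 2.13 = 13.383185
Step 3 — denominator = 13.383185 * 59124 = 791267.43
Step 4 — eta = 396811.8 / 791267.43 ≈ 0.50149 (5 s.f.)

0.50149


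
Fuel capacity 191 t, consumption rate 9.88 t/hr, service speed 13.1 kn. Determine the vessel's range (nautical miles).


Formula: endurance = fuel / rate; range = endurance * speed
Step 1 — endurance = 191 / 9.88 = 19.332 hours
Step 2 — range = 19.332 * 13.1 ≈ 253.25 nautical miles (5 s.f.)

253.25 NM


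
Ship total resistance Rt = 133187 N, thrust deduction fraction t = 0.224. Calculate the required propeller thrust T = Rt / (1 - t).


Formula: T = Rt / (1 - t)
Step 1 — (1 - t) = 1 - 0.224 = 0.776
Step 2 — T = 133187 / 0.776 ≈ 171630 N (5 s.f.)

171630 N


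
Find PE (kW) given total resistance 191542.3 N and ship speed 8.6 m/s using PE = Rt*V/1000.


Formula: PE = Rt * V / 1000 (kW)
Step 1 — PE (W) = 191542.3 * 8.6 = 1647263.78 W
Step 2 — PE (kW) = 1647263.78 / 1000 ≈ 1647.3 kW (5 s.f.)

1647.3 kW


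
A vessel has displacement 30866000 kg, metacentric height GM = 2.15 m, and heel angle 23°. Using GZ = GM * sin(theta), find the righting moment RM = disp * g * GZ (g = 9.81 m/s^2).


Formula: GZ = GM * sin(theta); RM = disp * g * GZ
Step 1 — GZ = 2.15 * sin(23°) = 2.15 * 0.390731 = 0.840072 m
Step 2 — RM = 30866000 * 9.81 * 0.840072 ≈ 254370000 N·m (5 s.f.)

254370000 N·m


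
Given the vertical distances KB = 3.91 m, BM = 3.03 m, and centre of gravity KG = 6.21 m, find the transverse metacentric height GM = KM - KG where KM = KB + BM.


Formula: GM = KB + BM - KG
Step 1 — KM = KB + BM = 3.91 + 3.03 = 6.94 m
Step 2 — GM = KM - KG = 6.94 - 6.21 = 0.73 m

0.73 m


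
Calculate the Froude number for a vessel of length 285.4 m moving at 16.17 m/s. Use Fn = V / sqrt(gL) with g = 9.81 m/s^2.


Formula: Fn = V / sqrt(g * L)
Step 1 — g * L = 9.81 * 285.4 = 2799.774
Step 2 — sqrt(g * L) = sqrt(2799.774) = 52.912891
Step 3 — Fn = 16.17 / 52.912891 ≈ 0.30560 (5 s.f.)

0.30560


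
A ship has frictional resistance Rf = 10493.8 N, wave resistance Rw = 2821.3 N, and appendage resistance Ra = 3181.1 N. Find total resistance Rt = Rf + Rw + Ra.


Formula: Rt = Rf + Rw + Ra
Substituting: Rt = 10493.8 + 2821.3 + 3181.1
Result: Rt = 16496.2 N

16496.2 N


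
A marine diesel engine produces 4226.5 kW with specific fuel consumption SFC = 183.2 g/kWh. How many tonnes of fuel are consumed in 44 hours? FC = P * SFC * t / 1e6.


Formula: FC (tonnes) = P * SFC * t / 1,000,000
Step 1 — P * SFC * t = 4226.5 * 183.2 * 44 = 34068971.2 g
Step 2 — FC (tonnes) = 34068971.2 / 1,000,000 ≈ 34.069 tonnes (5 s.f.)

34.069 tonnes


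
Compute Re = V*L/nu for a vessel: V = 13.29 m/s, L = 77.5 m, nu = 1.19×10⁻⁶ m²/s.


Formula: Re = V * L / nu
Step 1 — V * L = 13.29 * 77.5 = 1029.975 m^2/s
Step 2 — Re = 1029.975 / 1.19e-6 = 8.66e+08

8.66e+08


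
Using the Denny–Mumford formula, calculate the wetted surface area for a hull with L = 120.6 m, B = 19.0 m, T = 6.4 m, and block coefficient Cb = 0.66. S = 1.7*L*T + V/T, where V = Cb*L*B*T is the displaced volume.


Formula: S = 1.7*L*T + V/T with V = Cb*L*B*T, i.e. S = L * (1.7*T + Cb*B)
Step 1 — 1.7*T = 1.7 * 6.4 = 10.88 m
Step 2 — Cb*B = 0.66 * 19.0 = 12.54 m
Step 3 — 1.7*T + Cb*B = 10.88 + 12.54 = 23.42 m
Step 4 — S = 120.6 * 23.42 ≈ 2824.5 m^2 (5 s.f.)

2824.5 m^2


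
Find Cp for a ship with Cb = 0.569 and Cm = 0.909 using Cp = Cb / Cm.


Formula: Cp = Cb / Cm
Substituting: Cp = 0.569 / 0.909
Result: Cp ≈ 0.62596 (5 s.f.)

0.62596


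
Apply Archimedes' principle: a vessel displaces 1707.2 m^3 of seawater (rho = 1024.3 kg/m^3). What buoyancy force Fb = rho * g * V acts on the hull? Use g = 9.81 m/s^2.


Formula: Fb = rho * g * V
Substituting: Fb = 1024.3 * 9.81 * 1707.2
Intermediate: 1024.3 * 9.81 = 10048.383
Result: Fb = 10048.383 * 1707.2 ≈ 17155000 N (5 s.f.)

17155000 N


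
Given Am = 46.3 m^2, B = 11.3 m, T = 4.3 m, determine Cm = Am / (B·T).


Formula: Cm = Am / (B * T)
Step 1 — B * T = 11.3 * 4.3 = 48.59 m^2
Step 2 — Cm = 46.3 / 48.59 ≈ 0.95287 (5 s.f.)

0.95287


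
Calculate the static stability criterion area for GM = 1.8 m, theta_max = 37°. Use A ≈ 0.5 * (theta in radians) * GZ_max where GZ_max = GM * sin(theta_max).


Formula: GZ_max = GM * sin(theta); Area = 0.5 * theta_rad * GZ_max
Step 1 — GZ_max = 1.8 * sin(37°) = 1.8 * 0.601815 = 1.083267 m
Step 2 — theta_rad = 37 * pi/180 = 0.645772 rad
Step 3 — Area = 0.5 * 0.645772 * 1.083267 ≈ 0.34977 m·rad (5 s.f.)

0.34977 m·rad


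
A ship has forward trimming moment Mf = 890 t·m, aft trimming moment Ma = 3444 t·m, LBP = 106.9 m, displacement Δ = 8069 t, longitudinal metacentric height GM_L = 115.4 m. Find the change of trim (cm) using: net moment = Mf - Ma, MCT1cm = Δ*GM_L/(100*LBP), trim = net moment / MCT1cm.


Formula: net trimming moment = Mf - Ma; MCT1cm = Δ*GM_L/(100*LBP); trim = net moment / MCT1cm
Step 1 — net trimming moment = 890 - 3444 = -2554 t·m
Step 2 — MCT1cm = 8069 * 115.4 / (100 * 106.9) = 87.1059 t·m/cm
Step 3 — trim = -2554 / 87.1059 ≈ -29.321 cm (5 s.f.)

-29.321 cm


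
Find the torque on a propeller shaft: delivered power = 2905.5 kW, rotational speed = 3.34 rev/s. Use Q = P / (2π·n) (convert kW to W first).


Formula: Q = P_W / (2 * pi * n)
Step 1 — P_W = 2905.5 kW * 1000 = 2905500.0 W
Step 2 — 2 * pi * n = 2 * pi * 3.34 = 20.985839
Step 3 — Q = 2905500.0 / 20.985839 ≈ 138450 N·m (5 s.f.)

138450 N·m


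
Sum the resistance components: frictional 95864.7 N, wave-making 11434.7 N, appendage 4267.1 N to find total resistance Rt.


Formula: Rt = Rf + Rw + Ra
Substituting: Rt = 95864.7 + 11434.7 + 4267.1
Result: Rt = 111566.5 N

111566.5 N


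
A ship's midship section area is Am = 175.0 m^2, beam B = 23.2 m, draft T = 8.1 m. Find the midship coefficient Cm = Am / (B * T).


Formula: Cm = Am / (B * T)
Step 1 — B * T = 23.2 * 8.1 = 187.92 m^2
Step 2 — Cm = 175.0 / 187.92 ≈ 0.93125 (5 s.f.)

0.93125


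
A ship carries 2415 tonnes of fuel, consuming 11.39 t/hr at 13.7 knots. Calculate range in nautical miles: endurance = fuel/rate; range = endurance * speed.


Formula: endurance = fuel / rate; range = endurance * speed
Step 1 — endurance = 2415 / 11.39 = 212.0281 hours
Step 2 — range = 212.0281 * 13.7 ≈ 2904.8 nautical miles (5 s.f.)

2904.8 NM


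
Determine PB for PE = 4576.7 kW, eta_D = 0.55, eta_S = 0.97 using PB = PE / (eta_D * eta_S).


Formula: PB = PE / (eta_D * eta_S)
Step 1 — combined efficiency = eta_D * eta_S = 0.55 * 0.97 = 0.5335
Step 2 — PB = 4576.7 / 0.5335 ≈ 8578.6 kW (5 s.f.)

8578.6 kW


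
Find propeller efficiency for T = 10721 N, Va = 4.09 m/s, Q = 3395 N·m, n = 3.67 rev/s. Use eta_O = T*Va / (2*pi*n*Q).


Formula: eta = T * Va / (2 * pi * n * Q)
Step 1 — numerator = T * Va = 10721 * 4.09 = 43848.89
Step 2 — 2 * pi * n = 2 * pi * 3.67 = 23.05929
Step 3 — denominator = 23.05929 * 3395 = 78286.29
Step 4 — eta = 43848.89 / 78286.29 ≈ 0.56011 (5 s.f.)

0.56011


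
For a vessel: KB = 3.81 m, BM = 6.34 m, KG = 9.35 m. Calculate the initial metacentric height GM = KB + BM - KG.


Formula: GM = KB + BM - KG
Step 1 — KM = KB + BM = 3.81 + 6.34 = 10.15 m
Step 2 — GM = KM - KG = 10.15 - 9.35 = 0.8 m

0.8 m


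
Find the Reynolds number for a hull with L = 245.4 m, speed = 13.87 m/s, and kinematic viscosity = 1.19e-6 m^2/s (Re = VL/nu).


Formula: Re = V * L / nu
Step 1 — V * L = 13.87 * 245.4 = 3403.698 m^2/s
Step 2 — Re = 3403.698 / 1.19e-6 = 2.86e+09

2.86e+09


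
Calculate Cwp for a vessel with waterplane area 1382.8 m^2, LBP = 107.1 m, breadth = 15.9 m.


Formula: Cwp = Aw / (L * B)
Step 1 — L * B = 107.1 * 15.9 = 1702.89 m^2
Step 2 — Cwp = 1382.8 / 1702.89 ≈ 0.81203 (5 s.f.)

0.81203


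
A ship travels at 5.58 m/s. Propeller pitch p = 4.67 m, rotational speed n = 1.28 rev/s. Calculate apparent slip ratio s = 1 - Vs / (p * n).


Formula: s = 1 - Vs / (p * n)
Step 1 — p * n = 4.67 * 1.28 = 5.9776
Step 2 — Vs / (p*n) = 5.58 / 5.9776 = 0.933485 (6 d.p.)
Step 3 — s = 1 - 0.933485 = 0.066515

0.066515


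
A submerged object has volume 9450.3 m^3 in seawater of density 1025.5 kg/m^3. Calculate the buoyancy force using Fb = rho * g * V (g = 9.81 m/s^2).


Formula: Fb = rho * g * V
Substituting: Fb = 1025.5 * 9.81 * 9450.3
Intermediate: 1025.5 * 9.81 = 10060.155
Result: Fb = 10060.155 * 9450.3 ≈ 95071000 N (5 s.f.)

95071000 N


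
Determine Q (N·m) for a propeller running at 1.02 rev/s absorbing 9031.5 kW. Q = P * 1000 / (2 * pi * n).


Formula: Q = P_W / (2 * pi * n)
Step 1 — P_W = 9031.5 kW * 1000 = 9031500.0 W
Step 2 — 2 * pi * n = 2 * pi * 1.02 = 6.408849
Step 3 — Q = 9031500.0 / 6.408849 ≈ 1409200 N·m (5 s.f.)

1409200 N·m


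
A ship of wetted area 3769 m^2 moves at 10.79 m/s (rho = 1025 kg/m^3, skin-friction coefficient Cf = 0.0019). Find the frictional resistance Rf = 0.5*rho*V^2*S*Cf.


Formula: Rf = 0.5 * rho * V^2 * S * Cf
Step 1 — V^2 = 10.79^2 = 116.4241
Step 2 — 0.5 * rho * V^2 = 0.5 * 1025 * 116.4241 = 59667.35125
Step 3 — Rf = 59667.35125 * 3769 * 0.0019 ≈ 427280 N (5 s.f.)

427280 N


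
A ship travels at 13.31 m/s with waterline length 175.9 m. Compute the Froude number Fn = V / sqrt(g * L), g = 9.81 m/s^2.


Formula: Fn = V / sqrt(g * L)
Step 1 — g * L = 9.81 * 175.9 = 1725.579
Step 2 — sqrt(g * L) = sqrt(1725.579) = 41.540089
Step 3 — Fn = 13.31 / 41.540089 ≈ 0.32041 (5 s.f.)

0.32041


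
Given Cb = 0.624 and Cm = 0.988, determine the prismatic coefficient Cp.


Formula: Cp = Cb / Cm
Substituting: Cp = 0.624 / 0.988
Result: Cp ≈ 0.63158 (5 s.f.)

0.63158


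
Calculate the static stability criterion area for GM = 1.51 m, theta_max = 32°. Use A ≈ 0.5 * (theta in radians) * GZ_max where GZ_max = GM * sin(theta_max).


Formula: GZ_max = GM * sin(theta); Area = 0.5 * theta_rad * GZ_max
Step 1 — GZ_max = 1.51 * sin(32°) = 1.51 * 0.529919 = 0.800178 m
Step 2 — theta_rad = 32 * pi/180 = 0.558505 rad
Step 3 — Area = 0.5 * 0.558505 * 0.800178 ≈ 0.22345 m·rad (5 s.f.)

0.22345 m·rad


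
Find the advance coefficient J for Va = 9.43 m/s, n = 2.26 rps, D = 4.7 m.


Formula: J = Va / (n * D)
Step 1 — n * D = 2.26 * 4.7 = 10.622
Step 2 — J = 9.43 / 10.622 ≈ 0.88778 (5 s.f.)

0.88778


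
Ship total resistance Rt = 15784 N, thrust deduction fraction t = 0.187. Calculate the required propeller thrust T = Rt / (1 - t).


Formula: T = Rt / (1 - t)
Step 1 — (1 - t) = 1 - 0.187 = 0.813
Step 2 — T = 15784 / 0.813 ≈ 19415 N (5 s.f.)

19415 N


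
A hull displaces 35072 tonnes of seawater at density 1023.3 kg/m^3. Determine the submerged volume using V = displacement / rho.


Formula: V = mass / rho
Step 1 — convert tonnes to kg: 35072 t * 1000 = 35072000 kg
Step 2 — V = 35072000 / 1023.3 ≈ 34273 m^3 (5 s.f.)

34273 m^3


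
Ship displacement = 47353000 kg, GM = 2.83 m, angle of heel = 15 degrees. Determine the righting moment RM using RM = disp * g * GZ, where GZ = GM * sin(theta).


Formula: GZ = GM * sin(theta); RM = disp * g * GZ
Step 1 — GZ = 2.83 * sin(15°) = 2.83 * 0.258819 = 0.732458 m
Step 2 — RM = 47353000 * 9.81 * 0.732458 ≈ 340250000 N·m (5 s.f.)

340250000 N·m


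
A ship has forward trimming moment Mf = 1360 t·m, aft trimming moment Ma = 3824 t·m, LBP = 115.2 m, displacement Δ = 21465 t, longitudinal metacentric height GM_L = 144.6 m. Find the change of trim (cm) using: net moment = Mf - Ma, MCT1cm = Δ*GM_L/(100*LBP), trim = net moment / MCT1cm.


Formula: net trimming moment = Mf - Ma; MCT1cm = Δ*GM_L/(100*LBP); trim = net moment / MCT1cm
Step 1 — net trimming moment = 1360 - 3824 = -2464 t·m
Step 2 — MCT1cm = 21465 * 144.6 / (100 * 115.2) = 269.4305 t·m/cm
Step 3 — trim = -2464 / 269.4305 ≈ -9.1452 cm (5 s.f.)

-9.1452 cm


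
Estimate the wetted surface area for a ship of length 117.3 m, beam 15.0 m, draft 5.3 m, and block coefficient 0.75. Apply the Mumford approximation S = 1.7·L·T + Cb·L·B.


Formula: S = 1.7*L*T + V/T with V = Cb*L*B*T, i.e. S = L * (1.7*T + Cb*B)
Step 1 — 1.7*T = 1.7 * 5.3 = 9.01 m
Step 2 — Cb*B = 0.75 * 15.0 = 11.25 m
Step 3 — 1.7*T + Cb*B = 9.01 + 11.25 = 20.26 m
Step 4 — S = 117.3 * 20.26 ≈ 2376.5 m^2 (5 s.f.)

2376.5 m^2


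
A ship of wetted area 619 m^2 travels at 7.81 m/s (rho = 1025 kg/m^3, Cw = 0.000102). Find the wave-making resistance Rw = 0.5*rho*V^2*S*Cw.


Formula: Rw = 0.5 * rho * V^2 * S * Cw
Step 1 — V^2 = 7.81^2 = 60.9961
Step 2 — 0.5 * rho * V^2 = 0.5 * 1025 * 60.9961 = 31260.50125
Step 3 — Rw = 31260.50125 * 619 * 0.000102 ≈ 1973.7 N (5 s.f.)

1973.7 N


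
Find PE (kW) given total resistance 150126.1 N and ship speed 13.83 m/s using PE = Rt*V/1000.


Formula: PE = Rt * V / 1000 (kW)
Step 1 — PE (W) = 150126.1 * 13.83 = 2076243.963 W
Step 2 — PE (kW) = 2076243.963 / 1000 ≈ 2076.2 kW (5 s.f.)

2076.2 kW


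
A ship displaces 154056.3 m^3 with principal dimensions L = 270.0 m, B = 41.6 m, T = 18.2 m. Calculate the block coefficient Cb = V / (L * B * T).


Formula: Cb = V / (L * B * T)
Step 1 — L * B * T = 270.0 * 41.6 * 18.2 = 204422.4 m^3
Step 2 — Cb = 154056.3 / 204422.4 ≈ 0.75362 (5 s.f.)

0.75362


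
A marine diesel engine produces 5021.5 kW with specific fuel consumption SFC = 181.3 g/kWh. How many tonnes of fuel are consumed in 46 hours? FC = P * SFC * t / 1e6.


Formula: FC (tonnes) = P * SFC * t / 1,000,000
Step 1 — P * SFC * t = 5021.5 * 181.3 * 46 = 41878305.7 g
Step 2 — FC (tonnes) = 41878305.7 / 1,000,000 ≈ 41.878 tonnes (5 s.f.)

41.878 tonnes


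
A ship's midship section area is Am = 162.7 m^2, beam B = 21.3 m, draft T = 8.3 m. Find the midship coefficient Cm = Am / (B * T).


Formula: Cm = Am / (B * T)
Step 1 — B * T = 21.3 * 8.3 = 176.79 m^2
Step 2 — Cm = 162.7 / 176.79 ≈ 0.92030 (5 s.f.)

0.92030


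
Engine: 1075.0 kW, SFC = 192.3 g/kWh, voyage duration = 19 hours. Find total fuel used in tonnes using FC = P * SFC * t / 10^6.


Formula: FC (tonnes) = P * SFC * t / 1,000,000
Step 1 — P * SFC * t = 1075.0 * 192.3 * 19 = 3927727.5 g
Step 2 — FC (tonnes) = 3927727.5 / 1,000,000 ≈ 3.9277 tonnes (5 s.f.)

3.9277 tonnes


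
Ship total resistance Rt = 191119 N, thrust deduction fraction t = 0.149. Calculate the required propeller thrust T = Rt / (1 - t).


Formula: T = Rt / (1 - t)
Step 1 — (1 - t) = 1 - 0.149 = 0.851
Step 2 — T = 191119 / 0.851 ≈ 224580 N (5 s.f.)

224580 N


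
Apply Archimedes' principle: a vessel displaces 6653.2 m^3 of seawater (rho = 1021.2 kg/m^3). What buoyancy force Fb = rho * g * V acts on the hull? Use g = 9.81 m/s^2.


Formula: Fb = rho * g * V
Substituting: Fb = 1021.2 * 9.81 * 6653.2
Intermediate: 1021.2 * 9.81 = 10017.972
Result: Fb = 10017.972 * 6653.2 ≈ 66652000 N (5 s.f.)

66652000 N


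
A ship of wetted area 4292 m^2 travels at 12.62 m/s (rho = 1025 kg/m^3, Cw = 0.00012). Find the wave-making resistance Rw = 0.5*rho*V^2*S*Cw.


Formula: Rw = 0.5 * rho * V^2 * S * Cw
Step 1 — V^2 = 12.62^2 = 159.2644
Step 2 — 0.5 * rho * V^2 = 0.5 * 1025 * 159.2644 = 81623.005
Step 3 — Rw = 81623.005 * 4292 * 0.00012 ≈ 42039 N (5 s.f.)

42039 N


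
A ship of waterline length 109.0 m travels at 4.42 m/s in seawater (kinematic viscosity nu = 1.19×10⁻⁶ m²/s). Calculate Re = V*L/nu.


Formula: Re = V * L / nu
Step 1 — V * L = 4.42 * 109.0 = 481.78 m^2/s
Step 2 — Re = 481.78 / 1.19e-6 = 4.05e+08

4.05e+08


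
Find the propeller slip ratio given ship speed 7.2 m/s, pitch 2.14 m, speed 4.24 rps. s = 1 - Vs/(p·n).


Formula: s = 1 - Vs / (p * n)
Step 1 — p * n = 2.14 * 4.24 = 9.0736
Step 2 — Vs / (p*n) = 7.2 / 9.0736 = 0.793511 (6 d.p.)
Step 3 — s = 1 - 0.793511 = 0.206489

0.206489


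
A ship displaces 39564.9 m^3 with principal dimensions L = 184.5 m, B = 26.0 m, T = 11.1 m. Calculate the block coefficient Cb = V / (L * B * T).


Formula: Cb = V / (L * B * T)
Step 1 — L * B * T = 184.5 * 26.0 * 11.1 = 53246.7 m^3
Step 2 — Cb = 39564.9 / 53246.7 ≈ 0.74305 (5 s.f.)

0.74305


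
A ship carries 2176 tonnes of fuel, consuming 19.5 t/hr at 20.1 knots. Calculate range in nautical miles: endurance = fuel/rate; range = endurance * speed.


Formula: endurance = fuel / rate; range = endurance * speed
Step 1 — endurance = 2176 / 19.5 = 111.5897 hours
Step 2 — range = 111.5897 * 20.1 ≈ 2243.0 nautical miles (5 s.f.)

2243.0 NM


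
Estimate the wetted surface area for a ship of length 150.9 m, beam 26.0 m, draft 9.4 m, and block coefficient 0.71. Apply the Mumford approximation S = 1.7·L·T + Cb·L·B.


Formula: S = 1.7*L*T + V/T with V = Cb*L*B*T, i.e. S = L * (1.7*T + Cb*B)
Step 1 — 1.7*T = 1.7 * 9.4 = 15.98 m
Step 2 — Cb*B = 0.71 * 26.0 = 18.46 m
Step 3 — 1.7*T + Cb*B = 15.98 + 18.46 = 34.44 m
Step 4 — S = 150.9 * 34.44 ≈ 5197.0 m^2 (5 s.f.)

5197.0 m^2


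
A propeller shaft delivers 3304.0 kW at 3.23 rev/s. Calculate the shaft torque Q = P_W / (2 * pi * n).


Formula: Q = P_W / (2 * pi * n)
Step 1 — P_W = 3304.0 kW * 1000 = 3304000.0 W
Step 2 — 2 * pi * n = 2 * pi * 3.23 = 20.294689
Step 3 — Q = 3304000.0 / 20.294689 ≈ 162800 N·m (5 s.f.)

162800 N·m


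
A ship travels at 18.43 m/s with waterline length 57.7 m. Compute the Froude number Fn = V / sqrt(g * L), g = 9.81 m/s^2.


Formula: Fn = V / sqrt(g * L)
Step 1 — g * L = 9.81 * 57.7 = 566.037
Step 2 — sqrt(g * L) = sqrt(566.037) = 23.791532
Step 3 — Fn = 18.43 / 23.791532 ≈ 0.77465 (5 s.f.)

0.77465


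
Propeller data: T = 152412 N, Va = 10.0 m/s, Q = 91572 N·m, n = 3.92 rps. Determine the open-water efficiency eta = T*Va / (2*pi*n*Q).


Formula: eta = T * Va / (2 * pi * n * Q)
Step 1 — numerator = T * Va = 152412 * 10.0 = 1524120.0
Step 2 — 2 * pi * n = 2 * pi * 3.92 = 24.630086
Step 3 — denominator = 24.630086 * 91572 = 2255426.24
Step 4 — eta = 1524120.0 / 2255426.24 ≈ 0.67576 (5 s.f.)

0.67576


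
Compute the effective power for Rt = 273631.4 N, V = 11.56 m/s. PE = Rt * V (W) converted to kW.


Formula: PE = Rt * V / 1000 (kW)
Step 1 — PE (W) = 273631.4 * 11.56 = 3163178.984 W
Step 2 — PE (kW) = 3163178.984 / 1000 ≈ 3163.2 kW (5 s.f.)

3163.2 kW


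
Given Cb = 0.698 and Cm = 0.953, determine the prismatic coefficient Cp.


Formula: Cp = Cb / Cm
Substituting: Cp = 0.698 / 0.953
Result: Cp ≈ 0.73242 (5 s.f.)

0.73242


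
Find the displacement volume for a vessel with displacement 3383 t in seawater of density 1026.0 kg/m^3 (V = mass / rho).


Formula: V = mass / rho
Step 1 — convert tonnes to kg: 3383 t * 1000 = 3383000 kg
Step 2 — V = 3383000 / 1026.0 ≈ 3297.3 m^3 (5 s.f.)

3297.3 m^3


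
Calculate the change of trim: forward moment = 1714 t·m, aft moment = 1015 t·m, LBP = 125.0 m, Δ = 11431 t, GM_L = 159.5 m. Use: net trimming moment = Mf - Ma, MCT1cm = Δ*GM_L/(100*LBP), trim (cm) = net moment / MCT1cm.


Formula: net trimming moment = Mf - Ma; MCT1cm = Δ*GM_L/(100*LBP); trim = net moment / MCT1cm
Step 1 — net trimming moment = 1714 - 1015 = 699 t·m
Step 2 — MCT1cm = 11431 * 159.5 / (100 * 125.0) = 145.8596 t·m/cm
Step 3 — trim = 699 / 145.8596 ≈ 4.7923 cm (5 s.f.)

4.7923 cm


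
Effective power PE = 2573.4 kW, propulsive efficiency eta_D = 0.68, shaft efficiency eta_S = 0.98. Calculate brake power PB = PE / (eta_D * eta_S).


Formula: PB = PE / (eta_D * eta_S)
Step 1 — combined efficiency = eta_D * eta_S = 0.68 * 0.98 = 0.6664
Step 2 — PB = 2573.4 / 0.6664 ≈ 3861.6 kW (5 s.f.)

3861.6 kW


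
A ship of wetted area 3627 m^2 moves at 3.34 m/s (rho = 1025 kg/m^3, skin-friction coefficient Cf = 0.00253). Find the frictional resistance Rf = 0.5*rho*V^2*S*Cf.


Formula: Rf = 0.5 * rho * V^2 * S * Cf
Step 1 — V^2 = 3.34^2 = 11.1556
Step 2 — 0.5 * rho * V^2 = 0.5 * 1025 * 11.1556 = 5717.245
Step 3 — Rf = 5717.245 * 3627 * 0.00253 ≈ 52463 N (5 s.f.)

52463 N


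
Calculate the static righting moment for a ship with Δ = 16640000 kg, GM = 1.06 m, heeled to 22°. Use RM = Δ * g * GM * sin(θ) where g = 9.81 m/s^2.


Formula: GZ = GM * sin(theta); RM = disp * g * GZ
Step 1 — GZ = 1.06 * sin(22°) = 1.06 * 0.374607 = 0.397083 m
Step 2 — RM = 16640000 * 9.81 * 0.397083 ≈ 64819000 N·m (5 s.f.)

64819000 N·m


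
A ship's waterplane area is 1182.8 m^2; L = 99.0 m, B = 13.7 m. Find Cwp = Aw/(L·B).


Formula: Cwp = Aw / (L * B)
Step 1 — L * B = 99.0 * 13.7 = 1356.3 m^2
Step 2 — Cwp = 1182.8 / 1356.3 ≈ 0.87208 (5 s.f.)

0.87208


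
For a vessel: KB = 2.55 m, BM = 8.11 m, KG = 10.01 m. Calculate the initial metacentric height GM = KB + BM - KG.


Formula: GM = KB + BM - KG
Step 1 — KM = KB + BM = 2.55 + 8.11 = 10.66 m
Step 2 — GM = KM - KG = 10.66 - 10.01 = 0.65 m

0.65 m


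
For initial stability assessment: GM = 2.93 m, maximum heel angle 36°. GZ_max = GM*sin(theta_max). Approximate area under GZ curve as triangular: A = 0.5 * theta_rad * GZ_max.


Formula: GZ_max = GM * sin(theta); Area = 0.5 * theta_rad * GZ_max
Step 1 — GZ_max = 2.93 * sin(36°) = 2.93 * 0.587785 = 1.72221 m
Step 2 — theta_rad = 36 * pi/180 = 0.628319 rad
Step 3 — Area = 0.5 * 0.628319 * 1.72221 ≈ 0.54105 m·rad (5 s.f.)

0.54105 m·rad


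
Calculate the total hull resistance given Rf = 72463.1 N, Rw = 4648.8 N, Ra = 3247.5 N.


Formula: Rt = Rf + Rw + Ra
Substituting: Rt = 72463.1 + 4648.8 + 3247.5
Result: Rt = 80359.4 N

80359.4 N


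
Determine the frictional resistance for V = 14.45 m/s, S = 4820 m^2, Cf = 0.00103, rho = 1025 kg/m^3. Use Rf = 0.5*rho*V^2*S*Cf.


Formula: Rf = 0.5 * rho * V^2 * S * Cf
Step 1 — V^2 = 14.45^2 = 208.8025
Step 2 — 0.5 * rho * V^2 = 0.5 * 1025 * 208.8025 = 107011.28125
Step 3 — Rf = 107011.28125 * 4820 * 0.00103 ≈ 531270 N (5 s.f.)

531270 N


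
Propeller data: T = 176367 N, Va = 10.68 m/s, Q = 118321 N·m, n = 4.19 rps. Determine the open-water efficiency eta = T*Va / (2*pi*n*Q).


Formula: eta = T * Va / (2 * pi * n * Q)
Step 1 — numerator = T * Va = 176367 * 10.68 = 1883599.56
Step 2 — 2 * pi * n = 2 * pi * 4.19 = 26.326546
Step 3 — denominator = 26.326546 * 118321 = 3114983.25
Step 4 — eta = 1883599.56 / 3114983.25 ≈ 0.60469 (5 s.f.)

0.60469


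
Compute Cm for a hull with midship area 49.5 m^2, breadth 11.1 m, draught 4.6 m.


Formula: Cm = Am / (B * T)
Step 1 — B * T = 11.1 * 4.6 = 51.06 m^2
Step 2 — Cm = 49.5 / 51.06 ≈ 0.96945 (5 s.f.)

0.96945


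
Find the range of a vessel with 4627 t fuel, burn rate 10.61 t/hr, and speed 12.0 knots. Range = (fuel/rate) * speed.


Formula: endurance = fuel / rate; range = endurance * speed
Step 1 — endurance = 4627 / 10.61 = 436.098 hours
Step 2 — range = 436.098 * 12.0 ≈ 5233.2 nautical miles (5 s.f.)

5233.2 NM


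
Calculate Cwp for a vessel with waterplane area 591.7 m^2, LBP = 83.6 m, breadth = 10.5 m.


Formula: Cwp = Aw / (L * B)
Step 1 — L * B = 83.6 * 10.5 = 877.8 m^2
Step 2 — Cwp = 591.7 / 877.8 ≈ 0.67407 (5 s.f.)

0.67407


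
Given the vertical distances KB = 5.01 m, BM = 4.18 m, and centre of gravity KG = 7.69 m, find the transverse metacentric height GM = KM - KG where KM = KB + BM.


Formula: GM = KB + BM - KG
Step 1 — KM = KB + BM = 5.01 + 4.18 = 9.19 m
Step 2 — GM = KM - KG = 9.19 - 7.69 = 1.5 m

1.5 m


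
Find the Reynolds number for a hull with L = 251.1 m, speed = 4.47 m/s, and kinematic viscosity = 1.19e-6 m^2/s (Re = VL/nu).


Formula: Re = V * L / nu
Step 1 — V * L = 4.47 * 251.1 = 1122.417 m^2/s
Step 2 — Re = 1122.417 / 1.19e-6 = 9.43e+08

9.43e+08


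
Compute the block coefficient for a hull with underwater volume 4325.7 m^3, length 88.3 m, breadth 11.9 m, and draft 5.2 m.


Formula: Cb = V / (L * B * T)
Step 1 — L * B * T = 88.3 * 11.9 * 5.2 = 5464.004 m^3
Step 2 — Cb = 4325.7 / 5464.004 ≈ 0.79167 (5 s.f.)

0.79167


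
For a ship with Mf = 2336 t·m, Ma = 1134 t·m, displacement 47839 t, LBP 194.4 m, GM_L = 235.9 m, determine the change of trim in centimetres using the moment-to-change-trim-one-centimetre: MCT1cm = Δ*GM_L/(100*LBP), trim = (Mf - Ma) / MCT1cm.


Formula: net trimming moment = Mf - Ma; MCT1cm = Δ*GM_L/(100*LBP); trim = net moment / MCT1cm
Step 1 — net trimming moment = 2336 - 1134 = 1202 t·m
Step 2 — MCT1cm = 47839 * 235.9 / (100 * 194.4) = 580.5154 t·m/cm
Step 3 — trim = 1202 / 580.5154 ≈ 2.0706 cm (5 s.f.)

2.0706 cm


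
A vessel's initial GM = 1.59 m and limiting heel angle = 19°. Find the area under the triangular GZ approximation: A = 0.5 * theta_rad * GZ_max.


Formula: GZ_max = GM * sin(theta); Area = 0.5 * theta_rad * GZ_max
Step 1 — GZ_max = 1.59 * sin(19°) = 1.59 * 0.325568 = 0.517653 m
Step 2 — theta_rad = 19 * pi/180 = 0.331613 rad
Step 3 — Area = 0.5 * 0.331613 * 0.517653 ≈ 0.085830 m·rad (5 s.f.)

0.085830 m·rad


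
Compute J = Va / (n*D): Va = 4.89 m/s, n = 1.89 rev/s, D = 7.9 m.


Formula: J = Va / (n * D)
Step 1 — n * D = 1.89 * 7.9 = 14.931
Step 2 — J = 4.89 / 14.931 ≈ 0.32751 (5 s.f.)

0.32751


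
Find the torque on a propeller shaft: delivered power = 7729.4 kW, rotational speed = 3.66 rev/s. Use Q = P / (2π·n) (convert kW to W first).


Formula: Q = P_W / (2 * pi * n)
Step 1 — P_W = 7729.4 kW * 1000 = 7729400.0 W
Step 2 — 2 * pi * n = 2 * pi * 3.66 = 22.996458
Step 3 — Q = 7729400.0 / 22.996458 ≈ 336110 N·m (5 s.f.)

336110 N·m


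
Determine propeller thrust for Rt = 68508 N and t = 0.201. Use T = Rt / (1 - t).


Formula: T = Rt / (1 - t)
Step 1 — (1 - t) = 1 - 0.201 = 0.799
Step 2 — T = 68508 / 0.799 ≈ 85742 N (5 s.f.)

85742 N


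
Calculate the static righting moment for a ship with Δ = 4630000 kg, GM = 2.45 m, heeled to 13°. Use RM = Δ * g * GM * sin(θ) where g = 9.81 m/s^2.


Formula: GZ = GM * sin(theta); RM = disp * g * GZ
Step 1 — GZ = 2.45 * sin(13°) = 2.45 * 0.224951 = 0.55113 m
Step 2 — RM = 4630000 * 9.81 * 0.55113 ≈ 25032000 N·m (5 s.f.)

25032000 N·m


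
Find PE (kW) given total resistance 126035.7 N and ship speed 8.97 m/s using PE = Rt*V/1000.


Formula: PE = Rt * V / 1000 (kW)
Step 1 — PE (W) = 126035.7 * 8.97 = 1130540.229 W
Step 2 — PE (kW) = 1130540.229 / 1000 ≈ 1130.5 kW (5 s.f.)

1130.5 kW


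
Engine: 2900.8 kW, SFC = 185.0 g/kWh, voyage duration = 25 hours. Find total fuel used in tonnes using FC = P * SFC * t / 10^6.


Formula: FC (tonnes) = P * SFC * t / 1,000,000
Step 1 — P * SFC * t = 2900.8 * 185.0 * 25 = 13416200.0 g
Step 2 — FC (tonnes) = 13416200.0 / 1,000,000 ≈ 13.416 tonnes (5 s.f.)

13.416 tonnes


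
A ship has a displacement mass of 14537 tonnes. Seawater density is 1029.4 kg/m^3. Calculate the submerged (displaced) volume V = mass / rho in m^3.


Formula: V = mass / rho
Step 1 — convert tonnes to kg: 14537 t * 1000 = 14537000 kg
Step 2 — V = 14537000 / 1029.4 ≈ 14122 m^3 (5 s.f.)

14122 m^3


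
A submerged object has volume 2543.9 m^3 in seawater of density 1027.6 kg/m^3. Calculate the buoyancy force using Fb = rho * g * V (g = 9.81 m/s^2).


Formula: Fb = rho * g * V
Substituting: Fb = 1027.6 * 9.81 * 2543.9
Intermediate: 1027.6 * 9.81 = 10080.756
Result: Fb = 10080.756 * 2543.9 ≈ 25644000 N (5 s.f.)

25644000 N


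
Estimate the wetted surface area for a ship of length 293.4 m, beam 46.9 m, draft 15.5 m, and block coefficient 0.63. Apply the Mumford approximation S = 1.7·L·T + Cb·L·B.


Formula: S = 1.7*L*T + V/T with V = Cb*L*B*T, i.e. S = L * (1.7*T + Cb*B)
Step 1 — 1.7*T = 1.7 * 15.5 = 26.35 m
Step 2 — Cb*B = 0.63 * 46.9 = 29.547 m
Step 3 — 1.7*T + Cb*B = 26.35 + 29.547 = 55.897 m
Step 4 — S = 293.4 * 55.897 ≈ 16400 m^2 (5 s.f.)

16400 m^2


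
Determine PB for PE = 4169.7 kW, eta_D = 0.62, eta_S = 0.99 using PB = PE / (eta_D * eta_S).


Formula: PB = PE / (eta_D * eta_S)
Step 1 — combined efficiency = eta_D * eta_S = 0.62 * 0.99 = 0.6138
Step 2 — PB = 4169.7 / 0.6138 ≈ 6793.3 kW (5 s.f.)

6793.3 kW


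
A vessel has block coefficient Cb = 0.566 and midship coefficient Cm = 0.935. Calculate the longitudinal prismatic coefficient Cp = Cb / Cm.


Formula: Cp = Cb / Cm
Substituting: Cp = 0.566 / 0.935
Result: Cp ≈ 0.60535 (5 s.f.)

0.60535


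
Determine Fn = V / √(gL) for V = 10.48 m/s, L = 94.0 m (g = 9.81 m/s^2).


Formula: Fn = V / sqrt(g * L)
Step 1 — g * L = 9.81 * 94.0 = 922.14
Step 2 — sqrt(g * L) = sqrt(922.14) = 30.366758
Step 3 — Fn = 10.48 / 30.366758 ≈ 0.34511 (5 s.f.)

0.34511


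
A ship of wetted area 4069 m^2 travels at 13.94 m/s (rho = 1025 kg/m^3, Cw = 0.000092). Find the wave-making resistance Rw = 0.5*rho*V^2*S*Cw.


Formula: Rw = 0.5 * rho * V^2 * S * Cw
Step 1 — V^2 = 13.94^2 = 194.3236
Step 2 — 0.5 * rho * V^2 = 0.5 * 1025 * 194.3236 = 99590.845
Step 3 — Rw = 99590.845 * 4069 * 0.000092 ≈ 37282 N (5 s.f.)

37282 N


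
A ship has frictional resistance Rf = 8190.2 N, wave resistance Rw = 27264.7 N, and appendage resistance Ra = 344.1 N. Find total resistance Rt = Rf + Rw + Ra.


Formula: Rt = Rf + Rw + Ra
Substituting: Rt = 8190.2 + 27264.7 + 344.1
Result: Rt = 35799.0 N

35799.0 N


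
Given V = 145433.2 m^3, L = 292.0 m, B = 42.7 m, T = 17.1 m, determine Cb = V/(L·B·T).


Formula: Cb = V / (L * B * T)
Step 1 — L * B * T = 292.0 * 42.7 * 17.1 = 213209.64 m^3
Step 2 — Cb = 145433.2 / 213209.64 ≈ 0.68211 (5 s.f.)

0.68211


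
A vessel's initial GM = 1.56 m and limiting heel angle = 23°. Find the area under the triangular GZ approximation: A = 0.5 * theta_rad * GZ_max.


Formula: GZ_max = GM * sin(theta); Area = 0.5 * theta_rad * GZ_max
Step 1 — GZ_max = 1.56 * sin(23°) = 1.56 * 0.390731 = 0.60954 m
Step 2 — theta_rad = 23 * pi/180 = 0.401426 rad
Step 3 — Area = 0.5 * 0.401426 * 0.60954 ≈ 0.12234 m·rad (5 s.f.)

0.12234 m·rad


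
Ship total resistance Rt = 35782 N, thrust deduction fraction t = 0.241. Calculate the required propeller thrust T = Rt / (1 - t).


Formula: T = Rt / (1 - t)
Step 1 — (1 - t) = 1 - 0.241 = 0.759
Step 2 — T = 35782 / 0.759 ≈ 47144 N (5 s.f.)

47144 N


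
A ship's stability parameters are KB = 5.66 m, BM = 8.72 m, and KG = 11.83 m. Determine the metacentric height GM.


Formula: GM = KB + BM - KG
Step 1 — KM = KB + BM = 5.66 + 8.72 = 14.38 m
Step 2 — GM = KM - KG = 14.38 - 11.83 = 2.55 m

2.55 m


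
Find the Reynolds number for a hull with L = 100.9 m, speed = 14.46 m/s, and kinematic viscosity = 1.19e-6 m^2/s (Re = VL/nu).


Formula: Re = V * L / nu
Step 1 — V * L = 14.46 * 100.9 = 1459.014 m^2/s
Step 2 — Re = 1459.014 / 1.19e-6 = 1.23e+09

1.23e+09


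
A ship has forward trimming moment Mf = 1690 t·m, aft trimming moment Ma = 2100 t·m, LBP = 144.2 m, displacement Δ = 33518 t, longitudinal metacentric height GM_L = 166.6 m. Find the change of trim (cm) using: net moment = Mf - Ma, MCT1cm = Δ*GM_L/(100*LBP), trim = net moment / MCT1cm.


Formula: net trimming moment = Mf - Ma; MCT1cm = Δ*GM_L/(100*LBP); trim = net moment / MCT1cm
Step 1 — net trimming moment = 1690 - 2100 = -410 t·m
Step 2 — MCT1cm = 33518 * 166.6 / (100 * 144.2) = 387.2468 t·m/cm
Step 3 — trim = -410 / 387.2468 ≈ -1.0588 cm (5 s.f.)

-1.0588 cm


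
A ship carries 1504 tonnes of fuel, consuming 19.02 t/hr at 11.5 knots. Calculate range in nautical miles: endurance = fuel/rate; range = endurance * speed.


Formula: endurance = fuel / rate; range = endurance * speed
Step 1 — endurance = 1504 / 19.02 = 79.0747 hours
Step 2 — range = 79.0747 * 11.5 ≈ 909.36 nautical miles (5 s.f.)

909.36 NM


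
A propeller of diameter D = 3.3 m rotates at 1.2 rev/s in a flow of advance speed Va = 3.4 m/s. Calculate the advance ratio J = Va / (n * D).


Formula: J = Va / (n * D)
Step 1 — n * D = 1.2 * 3.3 = 3.96
Step 2 — J = 3.4 / 3.96 ≈ 0.85859 (5 s.f.)

0.85859


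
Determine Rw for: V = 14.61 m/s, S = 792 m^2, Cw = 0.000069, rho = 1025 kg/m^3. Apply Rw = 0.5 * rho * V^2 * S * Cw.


Formula: Rw = 0.5 * rho * V^2 * S * Cw
Step 1 — V^2 = 14.61^2 = 213.4521
Step 2 — 0.5 * rho * V^2 = 0.5 * 1025 * 213.4521 = 109394.20125
Step 3 — Rw = 109394.20125 * 792 * 0.000069 ≈ 5978.2 N (5 s.f.)

5978.2 N


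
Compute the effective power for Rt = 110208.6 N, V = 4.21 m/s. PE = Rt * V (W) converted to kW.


Formula: PE = Rt * V / 1000 (kW)
Step 1 — PE (W) = 110208.6 * 4.21 = 463978.206 W
Step 2 — PE (kW) = 463978.206 / 1000 ≈ 463.98 kW (5 s.f.)

463.98 kW


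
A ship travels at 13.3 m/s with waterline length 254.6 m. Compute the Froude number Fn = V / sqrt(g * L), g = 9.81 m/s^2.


Formula: Fn = V / sqrt(g * L)
Step 1 — g * L = 9.81 * 254.6 = 2497.626
Step 2 — sqrt(g * L) = sqrt(2497.626) = 49.976254
Step 3 — Fn = 13.3 / 49.976254 ≈ 0.26613 (5 s.f.)

0.26613


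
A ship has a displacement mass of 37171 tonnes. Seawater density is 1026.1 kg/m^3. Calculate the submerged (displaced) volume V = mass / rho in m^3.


Formula: V = mass / rho
Step 1 — convert tonnes to kg: 37171 t * 1000 = 37171000 kg
Step 2 — V = 37171000 / 1026.1 ≈ 36226 m^3 (5 s.f.)

36226 m^3


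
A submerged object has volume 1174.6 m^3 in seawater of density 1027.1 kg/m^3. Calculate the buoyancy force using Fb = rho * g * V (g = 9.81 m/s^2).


Formula: Fb = rho * g * V
Substituting: Fb = 1027.1 * 9.81 * 1174.6
Intermediate: 1027.1 * 9.81 = 10075.851
Result: Fb = 10075.851 * 1174.6 ≈ 11835000 N (5 s.f.)

11835000 N


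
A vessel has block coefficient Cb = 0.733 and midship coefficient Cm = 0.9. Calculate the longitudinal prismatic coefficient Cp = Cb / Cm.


Formula: Cp = Cb / Cm
Substituting: Cp = 0.733 / 0.9
Result: Cp ≈ 0.81444 (5 s.f.)

0.81444


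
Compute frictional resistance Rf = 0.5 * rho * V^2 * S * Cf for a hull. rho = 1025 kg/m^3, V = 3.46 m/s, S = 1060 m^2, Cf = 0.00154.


Formula: Rf = 0.5 * rho * V^2 * S * Cf
Step 1 — V^2 = 3.46^2 = 11.9716
Step 2 — 0.5 * rho * V^2 = 0.5 * 1025 * 11.9716 = 6135.445
Step 3 — Rf = 6135.445 * 1060 * 0.00154 ≈ 10016 N (5 s.f.)

10016 N


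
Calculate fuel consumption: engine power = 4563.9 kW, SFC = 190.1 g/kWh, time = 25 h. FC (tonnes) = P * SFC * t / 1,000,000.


Formula: FC (tonnes) = P * SFC * t / 1,000,000
Step 1 — P * SFC * t = 4563.9 * 190.1 * 25 = 21689934.75 g
Step 2 — FC (tonnes) = 21689934.75 / 1,000,000 ≈ 21.690 tonnes (5 s.f.)

21.690 tonnes


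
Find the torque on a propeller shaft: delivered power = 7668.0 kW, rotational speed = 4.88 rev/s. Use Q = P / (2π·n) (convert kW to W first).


Formula: Q = P_W / (2 * pi * n)
Step 1 — P_W = 7668.0 kW * 1000 = 7668000.0 W
Step 2 — 2 * pi * n = 2 * pi * 4.88 = 30.661944
Step 3 — Q = 7668000.0 / 30.661944 ≈ 250080 N·m (5 s.f.)

250080 N·m


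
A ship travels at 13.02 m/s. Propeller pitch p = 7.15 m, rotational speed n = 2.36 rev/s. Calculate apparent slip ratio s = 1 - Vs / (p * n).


Formula: s = 1 - Vs / (p * n)
Step 1 — p * n = 7.15 * 2.36 = 16.874
Step 2 — Vs / (p*n) = 13.02 / 16.874 = 0.771601 (6 d.p.)
Step 3 — s = 1 - 0.771601 = 0.228399

0.228399


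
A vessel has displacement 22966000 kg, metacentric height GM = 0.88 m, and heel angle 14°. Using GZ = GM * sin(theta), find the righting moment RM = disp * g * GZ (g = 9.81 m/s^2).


Formula: GZ = GM * sin(theta); RM = disp * g * GZ
Step 1 — GZ = 0.88 * sin(14°) = 0.88 * 0.241922 = 0.212891 m
Step 2 — RM = 22966000 * 9.81 * 0.212891 ≈ 47964000 N·m (5 s.f.)

47964000 N·m


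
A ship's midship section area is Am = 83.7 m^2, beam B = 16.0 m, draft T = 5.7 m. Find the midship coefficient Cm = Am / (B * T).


Formula: Cm = Am / (B * T)
Step 1 — B * T = 16.0 * 5.7 = 91.2 m^2
Step 2 — Cm = 83.7 / 91.2 ≈ 0.91776 (5 s.f.)

0.91776


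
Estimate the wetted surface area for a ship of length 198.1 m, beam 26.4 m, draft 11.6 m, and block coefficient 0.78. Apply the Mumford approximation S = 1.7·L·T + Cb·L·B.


Formula: S = 1.7*L*T + V/T with V = Cb*L*B*T, i.e. S = L * (1.7*T + Cb*B)
Step 1 — 1.7*T = 1.7 * 11.6 = 19.72 m
Step 2 — Cb*B = 0.78 * 26.4 = 20.592 m
Step 3 — 1.7*T + Cb*B = 19.72 + 20.592 = 40.312 m
Step 4 — S = 198.1 * 40.312 ≈ 7985.8 m^2 (5 s.f.)

7985.8 m^2
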